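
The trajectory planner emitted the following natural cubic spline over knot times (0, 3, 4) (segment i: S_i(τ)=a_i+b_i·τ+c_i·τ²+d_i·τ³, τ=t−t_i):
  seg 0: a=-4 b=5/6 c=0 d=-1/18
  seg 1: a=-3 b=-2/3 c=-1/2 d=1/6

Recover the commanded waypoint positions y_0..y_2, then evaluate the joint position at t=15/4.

y_0=-4 y_1=-3 y_2=-4
S(15/4) = -475/128

y_0 = S_0(0) = a_0 = -4
y_1 = S_1(0) = a_1 = -3
y_2 = S_1(1) = -4
t_q=15/4 is in segment 1 (τ=3/4); S_1(τ)=-475/128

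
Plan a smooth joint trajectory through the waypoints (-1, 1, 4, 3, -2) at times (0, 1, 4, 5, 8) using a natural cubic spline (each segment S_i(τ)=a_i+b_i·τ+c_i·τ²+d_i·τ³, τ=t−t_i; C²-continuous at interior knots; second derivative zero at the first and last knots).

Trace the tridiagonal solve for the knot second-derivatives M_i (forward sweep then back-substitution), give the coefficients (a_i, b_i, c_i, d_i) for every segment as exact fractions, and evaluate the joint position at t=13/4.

Δ: Δ0=2, Δ1=1, Δ2=-1, Δ3=-5/3
row 1: diag=8, rhs=-6; c'=3/8, d'=-3/4
row 2: denom=8−3·3/8=55/8; d'=(-12−3·-3/4)/(55/8)=-78/55
row 3: denom=8−1·8/55=432/55; d'=(-4−1·-78/55)/(432/55)=-71/216
back: M3=-71/216
back: M2=-78/55−8/55·-71/216=-37/27
back: M1=-3/4−3/8·-37/27=-17/72
M: M0=0, M1=-17/72, M2=-37/27, M3=-71/216, M4=0
seg 0: a=-1, c=M0/2=0, d=(M1−M0)/(6·1)=-17/432, b=Δ0−h0·(2M0+M1)/6=881/432
seg 1: a=1, c=M1/2=-17/144, d=(M2−M1)/(6·3)=-245/3888, b=Δ1−h1·(2M1+M2)/6=415/216
seg 2: a=4, c=M2/2=-37/54, d=(M3−M2)/(6·1)=25/144, b=Δ2−h2·(2M2+M3)/6=-211/432
seg 3: a=3, c=M3/2=-71/432, d=(M4−M3)/(6·3)=71/3888, b=Δ3−h3·(2M3+M4)/6=-289/216
t_q=13/4 → seg 1, τ=9/4; S=1+415/216·τ+-17/144·τ²+-245/3888·τ³=12311/3072

  seg 0: a=-1 b=881/432 c=0 d=-17/432
  seg 1: a=1 b=415/216 c=-17/144 d=-245/3888
  seg 2: a=4 b=-211/432 c=-37/54 d=25/144
  seg 3: a=3 b=-289/216 c=-71/432 d=71/3888
S(13/4) = 12311/3072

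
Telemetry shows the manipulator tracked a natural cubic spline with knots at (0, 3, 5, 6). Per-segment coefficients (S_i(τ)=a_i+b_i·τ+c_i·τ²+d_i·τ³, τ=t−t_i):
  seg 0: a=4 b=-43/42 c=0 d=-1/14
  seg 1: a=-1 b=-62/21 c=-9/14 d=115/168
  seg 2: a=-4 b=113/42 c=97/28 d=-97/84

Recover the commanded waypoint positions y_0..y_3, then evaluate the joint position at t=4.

y_0 = S_0(0) = a_0 = 4
y_1 = S_1(0) = a_1 = -1
y_2 = S_2(0) = a_2 = -4
y_3 = S_2(1) = 1
t_q=4 is in segment 1 (τ=1); S_1(τ)=-219/56

y_0=4 y_1=-1 y_2=-4 y_3=1
S(4) = -219/56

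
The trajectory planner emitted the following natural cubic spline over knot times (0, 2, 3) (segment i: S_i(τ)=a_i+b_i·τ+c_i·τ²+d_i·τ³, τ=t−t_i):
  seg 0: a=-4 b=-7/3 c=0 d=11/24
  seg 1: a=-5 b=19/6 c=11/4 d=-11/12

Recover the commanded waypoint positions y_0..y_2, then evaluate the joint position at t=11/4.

y_0=-4 y_1=-5 y_2=0
S(11/4) = -375/256

y_0 = S_0(0) = a_0 = -4
y_1 = S_1(0) = a_1 = -5
y_2 = S_1(1) = 0
t_q=11/4 is in segment 1 (τ=3/4); S_1(τ)=-375/256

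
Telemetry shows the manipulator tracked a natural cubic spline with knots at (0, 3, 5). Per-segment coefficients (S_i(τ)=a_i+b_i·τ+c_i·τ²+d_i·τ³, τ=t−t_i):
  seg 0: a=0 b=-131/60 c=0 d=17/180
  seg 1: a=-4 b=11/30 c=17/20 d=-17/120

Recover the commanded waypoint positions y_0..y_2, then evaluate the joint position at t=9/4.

y_0 = S_0(0) = a_0 = 0
y_1 = S_1(0) = a_1 = -4
y_2 = S_1(2) = -1
t_q=9/4 is in segment 0 (τ=9/4); S_0(τ)=-4911/1280

y_0=0 y_1=-4 y_2=-1
S(9/4) = -4911/1280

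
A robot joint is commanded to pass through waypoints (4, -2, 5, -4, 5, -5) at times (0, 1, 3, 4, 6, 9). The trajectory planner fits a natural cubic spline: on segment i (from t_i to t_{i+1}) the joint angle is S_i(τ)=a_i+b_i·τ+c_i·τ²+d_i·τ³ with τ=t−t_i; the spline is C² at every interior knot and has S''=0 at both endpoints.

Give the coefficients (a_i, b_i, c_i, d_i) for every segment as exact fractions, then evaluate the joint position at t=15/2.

  seg 0: a=4 b=-45571/5196 c=0 d=14395/5196
  seg 1: a=-2 b=-1193/2598 c=14395/1732 d=-32899/10392
  seg 2: a=5 b=-6760/1299 c=-4626/433 d=8947/1299
  seg 3: a=-4 b=-7675/1299 c=4321/433 d=-24811/10392
  seg 4: a=5 b=13921/2598 c=-7527/1732 d=2509/5196
S(15/2) = 67743/13856

Δ: Δ0=-6, Δ1=7/2, Δ2=-9, Δ3=9/2, Δ4=-10/3
row 1: diag=6, rhs=57; c'=1/3, d'=19/2
row 2: denom=6−2·1/3=16/3; d'=(-75−2·19/2)/(16/3)=-141/8
row 3: denom=6−1·3/16=93/16; d'=(81−1·-141/8)/(93/16)=526/31
row 4: denom=10−2·32/93=866/93; d'=(-47−2·526/31)/(866/93)=-7527/866
back: M4=-7527/866
back: M3=526/31−32/93·-7527/866=8642/433
back: M2=-141/8−3/16·8642/433=-9252/433
back: M1=19/2−1/3·-9252/433=14395/866
M: M0=0, M1=14395/866, M2=-9252/433, M3=8642/433, M4=-7527/866, M5=0
seg 0: a=4, c=M0/2=0, d=(M1−M0)/(6·1)=14395/5196, b=Δ0−h0·(2M0+M1)/6=-45571/5196
seg 1: a=-2, c=M1/2=14395/1732, d=(M2−M1)/(6·2)=-32899/10392, b=Δ1−h1·(2M1+M2)/6=-1193/2598
seg 2: a=5, c=M2/2=-4626/433, d=(M3−M2)/(6·1)=8947/1299, b=Δ2−h2·(2M2+M3)/6=-6760/1299
seg 3: a=-4, c=M3/2=4321/433, d=(M4−M3)/(6·2)=-24811/10392, b=Δ3−h3·(2M3+M4)/6=-7675/1299
seg 4: a=5, c=M4/2=-7527/1732, d=(M5−M4)/(6·3)=2509/5196, b=Δ4−h4·(2M4+M5)/6=13921/2598
t_q=15/2 → seg 4, τ=3/2; S=5+13921/2598·τ+-7527/1732·τ²+2509/5196·τ³=67743/13856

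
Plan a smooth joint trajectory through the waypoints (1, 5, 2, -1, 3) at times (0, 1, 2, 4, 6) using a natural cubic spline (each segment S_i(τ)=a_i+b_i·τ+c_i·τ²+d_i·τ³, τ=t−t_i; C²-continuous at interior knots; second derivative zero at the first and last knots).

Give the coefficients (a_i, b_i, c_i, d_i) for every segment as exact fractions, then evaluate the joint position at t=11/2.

  seg 0: a=1 b=985/168 c=0 d=-313/168
  seg 1: a=5 b=23/84 c=-313/56 d=389/168
  seg 2: a=2 b=-95/24 c=19/14 d=-43/672
  seg 3: a=-1 b=59/84 c=109/112 d=-109/672
S(11/2) = 3039/1792

Δ: Δ0=4, Δ1=-3, Δ2=-3/2, Δ3=2
row 1: diag=4, rhs=-42; c'=1/4, d'=-21/2
row 2: denom=6−1·1/4=23/4; d'=(9−1·-21/2)/(23/4)=78/23
row 3: denom=8−2·8/23=168/23; d'=(21−2·78/23)/(168/23)=109/56
back: M3=109/56
back: M2=78/23−8/23·109/56=19/7
back: M1=-21/2−1/4·19/7=-313/28
M: M0=0, M1=-313/28, M2=19/7, M3=109/56, M4=0
seg 0: a=1, c=M0/2=0, d=(M1−M0)/(6·1)=-313/168, b=Δ0−h0·(2M0+M1)/6=985/168
seg 1: a=5, c=M1/2=-313/56, d=(M2−M1)/(6·1)=389/168, b=Δ1−h1·(2M1+M2)/6=23/84
seg 2: a=2, c=M2/2=19/14, d=(M3−M2)/(6·2)=-43/672, b=Δ2−h2·(2M2+M3)/6=-95/24
seg 3: a=-1, c=M3/2=109/112, d=(M4−M3)/(6·2)=-109/672, b=Δ3−h3·(2M3+M4)/6=59/84
t_q=11/2 → seg 3, τ=3/2; S=-1+59/84·τ+109/112·τ²+-109/672·τ³=3039/1792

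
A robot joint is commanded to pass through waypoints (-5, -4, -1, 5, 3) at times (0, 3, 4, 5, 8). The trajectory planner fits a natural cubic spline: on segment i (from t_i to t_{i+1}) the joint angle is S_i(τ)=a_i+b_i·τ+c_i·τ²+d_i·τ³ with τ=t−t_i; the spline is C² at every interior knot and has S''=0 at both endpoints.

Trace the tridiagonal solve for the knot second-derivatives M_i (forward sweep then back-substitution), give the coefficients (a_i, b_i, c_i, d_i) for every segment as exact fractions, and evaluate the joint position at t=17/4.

Δ: Δ0=1/3, Δ1=3, Δ2=6, Δ3=-2/3
row 1: diag=8, rhs=16; c'=1/8, d'=2
row 2: denom=4−1·1/8=31/8; d'=(18−1·2)/(31/8)=128/31
row 3: denom=8−1·8/31=240/31; d'=(-40−1·128/31)/(240/31)=-57/10
back: M3=-57/10
back: M2=128/31−8/31·-57/10=28/5
back: M1=2−1/8·28/5=13/10
M: M0=0, M1=13/10, M2=28/5, M3=-57/10, M4=0
seg 0: a=-5, c=M0/2=0, d=(M1−M0)/(6·3)=13/180, b=Δ0−h0·(2M0+M1)/6=-19/60
seg 1: a=-4, c=M1/2=13/20, d=(M2−M1)/(6·1)=43/60, b=Δ1−h1·(2M1+M2)/6=49/30
seg 2: a=-1, c=M2/2=14/5, d=(M3−M2)/(6·1)=-113/60, b=Δ2−h2·(2M2+M3)/6=61/12
seg 3: a=5, c=M3/2=-57/20, d=(M4−M3)/(6·3)=19/60, b=Δ3−h3·(2M3+M4)/6=151/30
t_q=17/4 → seg 2, τ=1/4; S=-1+61/12·τ+14/5·τ²+-113/60·τ³=533/1280

  seg 0: a=-5 b=-19/60 c=0 d=13/180
  seg 1: a=-4 b=49/30 c=13/20 d=43/60
  seg 2: a=-1 b=61/12 c=14/5 d=-113/60
  seg 3: a=5 b=151/30 c=-57/20 d=19/60
S(17/4) = 533/1280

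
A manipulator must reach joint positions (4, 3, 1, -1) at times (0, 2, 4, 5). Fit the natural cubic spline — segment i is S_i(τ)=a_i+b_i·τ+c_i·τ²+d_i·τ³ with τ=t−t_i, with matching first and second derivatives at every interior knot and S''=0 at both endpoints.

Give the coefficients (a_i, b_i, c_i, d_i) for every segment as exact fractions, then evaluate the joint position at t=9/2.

Δ: Δ0=-1/2, Δ1=-1, Δ2=-2
row 1: diag=8, rhs=-3; c'=1/4, d'=-3/8
row 2: denom=6−2·1/4=11/2; d'=(-6−2·-3/8)/(11/2)=-21/22
back: M2=-21/22
back: M1=-3/8−1/4·-21/22=-3/22
M: M0=0, M1=-3/22, M2=-21/22, M3=0
seg 0: a=4, c=M0/2=0, d=(M1−M0)/(6·2)=-1/88, b=Δ0−h0·(2M0+M1)/6=-5/11
seg 1: a=3, c=M1/2=-3/44, d=(M2−M1)/(6·2)=-3/44, b=Δ1−h1·(2M1+M2)/6=-13/22
seg 2: a=1, c=M2/2=-21/44, d=(M3−M2)/(6·1)=7/44, b=Δ2−h2·(2M2+M3)/6=-37/22
t_q=9/2 → seg 2, τ=1/2; S=1+-37/22·τ+-21/44·τ²+7/44·τ³=21/352

  seg 0: a=4 b=-5/11 c=0 d=-1/88
  seg 1: a=3 b=-13/22 c=-3/44 d=-3/44
  seg 2: a=1 b=-37/22 c=-21/44 d=7/44
S(9/2) = 21/352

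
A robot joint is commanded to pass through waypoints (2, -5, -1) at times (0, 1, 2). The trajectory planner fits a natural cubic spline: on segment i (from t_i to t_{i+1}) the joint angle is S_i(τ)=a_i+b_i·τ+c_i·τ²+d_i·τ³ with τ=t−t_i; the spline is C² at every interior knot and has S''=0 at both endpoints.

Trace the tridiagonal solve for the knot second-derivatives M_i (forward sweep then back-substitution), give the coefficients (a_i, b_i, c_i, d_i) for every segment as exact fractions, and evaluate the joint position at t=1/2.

Δ: Δ0=-7, Δ1=4
row 1: diag=4, rhs=66; c'=1/4, d'=33/2
back: M1=33/2
M: M0=0, M1=33/2, M2=0
seg 0: a=2, c=M0/2=0, d=(M1−M0)/(6·1)=11/4, b=Δ0−h0·(2M0+M1)/6=-39/4
seg 1: a=-5, c=M1/2=33/4, d=(M2−M1)/(6·1)=-11/4, b=Δ1−h1·(2M1+M2)/6=-3/2
t_q=1/2 → seg 0, τ=1/2; S=2+-39/4·τ+0·τ²+11/4·τ³=-81/32

  seg 0: a=2 b=-39/4 c=0 d=11/4
  seg 1: a=-5 b=-3/2 c=33/4 d=-11/4
S(1/2) = -81/32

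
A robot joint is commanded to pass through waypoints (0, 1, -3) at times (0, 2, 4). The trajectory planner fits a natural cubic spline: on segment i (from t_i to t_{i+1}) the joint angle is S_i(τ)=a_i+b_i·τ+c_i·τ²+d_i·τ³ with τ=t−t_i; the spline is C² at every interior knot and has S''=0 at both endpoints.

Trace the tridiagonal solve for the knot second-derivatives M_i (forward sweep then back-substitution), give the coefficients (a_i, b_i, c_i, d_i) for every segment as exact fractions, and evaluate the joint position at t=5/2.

Δ: Δ0=1/2, Δ1=-2
row 1: diag=8, rhs=-15; c'=1/4, d'=-15/8
back: M1=-15/8
M: M0=0, M1=-15/8, M2=0
seg 0: a=0, c=M0/2=0, d=(M1−M0)/(6·2)=-5/32, b=Δ0−h0·(2M0+M1)/6=9/8
seg 1: a=1, c=M1/2=-15/16, d=(M2−M1)/(6·2)=5/32, b=Δ1−h1·(2M1+M2)/6=-3/4
t_q=5/2 → seg 1, τ=1/2; S=1+-3/4·τ+-15/16·τ²+5/32·τ³=105/256

  seg 0: a=0 b=9/8 c=0 d=-5/32
  seg 1: a=1 b=-3/4 c=-15/16 d=5/32
S(5/2) = 105/256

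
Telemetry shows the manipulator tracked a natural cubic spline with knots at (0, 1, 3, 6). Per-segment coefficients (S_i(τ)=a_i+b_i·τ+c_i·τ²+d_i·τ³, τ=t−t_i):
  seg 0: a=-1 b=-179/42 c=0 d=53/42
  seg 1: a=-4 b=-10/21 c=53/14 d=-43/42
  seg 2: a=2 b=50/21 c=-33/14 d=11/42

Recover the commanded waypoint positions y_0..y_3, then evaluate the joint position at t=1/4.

y_0 = S_0(0) = a_0 = -1
y_1 = S_1(0) = a_1 = -4
y_2 = S_2(0) = a_2 = 2
y_3 = S_2(3) = -5
t_q=1/4 is in segment 0 (τ=1/4); S_0(τ)=-1833/896

y_0=-1 y_1=-4 y_2=2 y_3=-5
S(1/4) = -1833/896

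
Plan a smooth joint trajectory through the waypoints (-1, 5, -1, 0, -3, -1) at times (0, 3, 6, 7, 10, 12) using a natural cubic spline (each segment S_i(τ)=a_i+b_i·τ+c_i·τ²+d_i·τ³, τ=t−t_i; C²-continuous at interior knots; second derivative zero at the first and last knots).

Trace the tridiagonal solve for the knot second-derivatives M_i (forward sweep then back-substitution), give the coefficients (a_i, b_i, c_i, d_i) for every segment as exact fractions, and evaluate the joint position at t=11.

Δ: Δ0=2, Δ1=-2, Δ2=1, Δ3=-1, Δ4=1
row 1: diag=12, rhs=-24; c'=1/4, d'=-2
row 2: denom=8−3·1/4=29/4; d'=(18−3·-2)/(29/4)=96/29
row 3: denom=8−1·4/29=228/29; d'=(-12−1·96/29)/(228/29)=-37/19
row 4: denom=10−3·29/76=673/76; d'=(12−3·-37/19)/(673/76)=1356/673
back: M4=1356/673
back: M3=-37/19−29/76·1356/673=-1828/673
back: M2=96/29−4/29·-1828/673=2480/673
back: M1=-2−1/4·2480/673=-1966/673
M: M0=0, M1=-1966/673, M2=2480/673, M3=-1828/673, M4=1356/673, M5=0
seg 0: a=-1, c=M0/2=0, d=(M1−M0)/(6·3)=-983/6057, b=Δ0−h0·(2M0+M1)/6=2329/673
seg 1: a=5, c=M1/2=-983/673, d=(M2−M1)/(6·3)=247/673, b=Δ1−h1·(2M1+M2)/6=-620/673
seg 2: a=-1, c=M2/2=1240/673, d=(M3−M2)/(6·1)=-718/673, b=Δ2−h2·(2M2+M3)/6=151/673
seg 3: a=0, c=M3/2=-914/673, d=(M4−M3)/(6·3)=1592/6057, b=Δ3−h3·(2M3+M4)/6=477/673
seg 4: a=-3, c=M4/2=678/673, d=(M5−M4)/(6·2)=-113/673, b=Δ4−h4·(2M4+M5)/6=-231/673
t_q=11 → seg 4, τ=1; S=-3+-231/673·τ+678/673·τ²+-113/673·τ³=-1685/673

  seg 0: a=-1 b=2329/673 c=0 d=-983/6057
  seg 1: a=5 b=-620/673 c=-983/673 d=247/673
  seg 2: a=-1 b=151/673 c=1240/673 d=-718/673
  seg 3: a=0 b=477/673 c=-914/673 d=1592/6057
  seg 4: a=-3 b=-231/673 c=678/673 d=-113/673
S(11) = -1685/673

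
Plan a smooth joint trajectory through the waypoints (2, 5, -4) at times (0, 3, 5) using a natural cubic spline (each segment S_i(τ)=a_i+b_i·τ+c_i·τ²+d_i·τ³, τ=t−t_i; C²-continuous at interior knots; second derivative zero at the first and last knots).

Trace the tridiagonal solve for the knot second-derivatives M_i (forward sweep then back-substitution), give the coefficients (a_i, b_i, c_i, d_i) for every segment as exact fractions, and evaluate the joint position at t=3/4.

Δ: Δ0=1, Δ1=-9/2
row 1: diag=10, rhs=-33; c'=1/5, d'=-33/10
back: M1=-33/10
M: M0=0, M1=-33/10, M2=0
seg 0: a=2, c=M0/2=0, d=(M1−M0)/(6·3)=-11/60, b=Δ0−h0·(2M0+M1)/6=53/20
seg 1: a=5, c=M1/2=-33/20, d=(M2−M1)/(6·2)=11/40, b=Δ1−h1·(2M1+M2)/6=-23/10
t_q=3/4 → seg 0, τ=3/4; S=2+53/20·τ+0·τ²+-11/60·τ³=1001/256

  seg 0: a=2 b=53/20 c=0 d=-11/60
  seg 1: a=5 b=-23/10 c=-33/20 d=11/40
S(3/4) = 1001/256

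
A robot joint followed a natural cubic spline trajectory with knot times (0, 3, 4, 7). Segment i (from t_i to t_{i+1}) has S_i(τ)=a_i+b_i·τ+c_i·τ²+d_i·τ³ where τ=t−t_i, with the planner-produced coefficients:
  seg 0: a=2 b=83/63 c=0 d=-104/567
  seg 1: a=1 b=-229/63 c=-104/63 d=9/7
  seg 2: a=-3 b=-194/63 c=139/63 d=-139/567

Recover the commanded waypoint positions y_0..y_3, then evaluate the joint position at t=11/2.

y_0 = S_0(0) = a_0 = 2
y_1 = S_1(0) = a_1 = 1
y_2 = S_2(0) = a_2 = -3
y_3 = S_2(3) = 1
t_q=11/2 is in segment 2 (τ=3/2); S_2(τ)=-195/56

y_0=2 y_1=1 y_2=-3 y_3=1
S(11/2) = -195/56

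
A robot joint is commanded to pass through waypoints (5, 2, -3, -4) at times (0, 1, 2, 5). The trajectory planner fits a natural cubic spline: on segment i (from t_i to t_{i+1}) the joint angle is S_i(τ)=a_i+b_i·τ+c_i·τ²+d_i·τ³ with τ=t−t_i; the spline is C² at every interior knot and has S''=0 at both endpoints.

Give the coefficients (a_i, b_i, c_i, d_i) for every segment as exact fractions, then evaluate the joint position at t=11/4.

  seg 0: a=5 b=-7/3 c=0 d=-2/3
  seg 1: a=2 b=-13/3 c=-2 d=4/3
  seg 2: a=-3 b=-13/3 c=2 d=-2/9
S(11/4) = -167/32

Δ: Δ0=-3, Δ1=-5, Δ2=-1/3
row 1: diag=4, rhs=-12; c'=1/4, d'=-3
row 2: denom=8−1·1/4=31/4; d'=(28−1·-3)/(31/4)=4
back: M2=4
back: M1=-3−1/4·4=-4
M: M0=0, M1=-4, M2=4, M3=0
seg 0: a=5, c=M0/2=0, d=(M1−M0)/(6·1)=-2/3, b=Δ0−h0·(2M0+M1)/6=-7/3
seg 1: a=2, c=M1/2=-2, d=(M2−M1)/(6·1)=4/3, b=Δ1−h1·(2M1+M2)/6=-13/3
seg 2: a=-3, c=M2/2=2, d=(M3−M2)/(6·3)=-2/9, b=Δ2−h2·(2M2+M3)/6=-13/3
t_q=11/4 → seg 2, τ=3/4; S=-3+-13/3·τ+2·τ²+-2/9·τ³=-167/32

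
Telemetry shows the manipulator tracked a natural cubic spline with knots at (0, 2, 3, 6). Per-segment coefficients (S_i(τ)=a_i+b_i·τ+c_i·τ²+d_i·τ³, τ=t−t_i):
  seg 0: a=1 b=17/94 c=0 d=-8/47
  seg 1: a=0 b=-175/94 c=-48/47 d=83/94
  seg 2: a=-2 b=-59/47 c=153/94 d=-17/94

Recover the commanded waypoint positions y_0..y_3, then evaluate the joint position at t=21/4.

y_0 = S_0(0) = a_0 = 1
y_1 = S_1(0) = a_1 = 0
y_2 = S_2(0) = a_2 = -2
y_3 = S_2(3) = 4
t_q=21/4 is in segment 2 (τ=9/4); S_2(τ)=8155/6016

y_0=1 y_1=0 y_2=-2 y_3=4
S(21/4) = 8155/6016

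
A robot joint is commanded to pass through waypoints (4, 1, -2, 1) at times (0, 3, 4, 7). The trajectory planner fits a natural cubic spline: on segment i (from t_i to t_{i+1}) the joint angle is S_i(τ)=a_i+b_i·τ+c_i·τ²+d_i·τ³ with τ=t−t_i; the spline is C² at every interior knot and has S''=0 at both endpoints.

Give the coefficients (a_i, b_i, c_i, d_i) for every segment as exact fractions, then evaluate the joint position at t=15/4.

  seg 0: a=4 b=-1/21 c=0 d=-20/189
  seg 1: a=1 b=-61/21 c=-20/21 d=6/7
  seg 2: a=-2 b=-47/21 c=34/21 d=-34/189
S(15/4) = -303/224

Δ: Δ0=-1, Δ1=-3, Δ2=1
row 1: diag=8, rhs=-12; c'=1/8, d'=-3/2
row 2: denom=8−1·1/8=63/8; d'=(24−1·-3/2)/(63/8)=68/21
back: M2=68/21
back: M1=-3/2−1/8·68/21=-40/21
M: M0=0, M1=-40/21, M2=68/21, M3=0
seg 0: a=4, c=M0/2=0, d=(M1−M0)/(6·3)=-20/189, b=Δ0−h0·(2M0+M1)/6=-1/21
seg 1: a=1, c=M1/2=-20/21, d=(M2−M1)/(6·1)=6/7, b=Δ1−h1·(2M1+M2)/6=-61/21
seg 2: a=-2, c=M2/2=34/21, d=(M3−M2)/(6·3)=-34/189, b=Δ2−h2·(2M2+M3)/6=-47/21
t_q=15/4 → seg 1, τ=3/4; S=1+-61/21·τ+-20/21·τ²+6/7·τ³=-303/224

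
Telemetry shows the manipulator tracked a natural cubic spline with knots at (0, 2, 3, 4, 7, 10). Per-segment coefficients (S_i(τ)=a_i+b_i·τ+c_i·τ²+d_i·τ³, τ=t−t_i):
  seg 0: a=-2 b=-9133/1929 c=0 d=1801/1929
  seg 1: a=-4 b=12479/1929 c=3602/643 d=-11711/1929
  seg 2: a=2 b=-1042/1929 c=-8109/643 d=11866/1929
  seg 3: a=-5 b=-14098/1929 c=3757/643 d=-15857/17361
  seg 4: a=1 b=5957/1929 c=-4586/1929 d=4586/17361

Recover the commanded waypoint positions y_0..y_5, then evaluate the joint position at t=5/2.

y_0=-2 y_1=-4 y_2=2 y_3=-5 y_4=1 y_5=-4
S(5/2) = -637/5144

y_0 = S_0(0) = a_0 = -2
y_1 = S_1(0) = a_1 = -4
y_2 = S_2(0) = a_2 = 2
y_3 = S_3(0) = a_3 = -5
y_4 = S_4(0) = a_4 = 1
y_5 = S_4(3) = -4
t_q=5/2 is in segment 1 (τ=1/2); S_1(τ)=-637/5144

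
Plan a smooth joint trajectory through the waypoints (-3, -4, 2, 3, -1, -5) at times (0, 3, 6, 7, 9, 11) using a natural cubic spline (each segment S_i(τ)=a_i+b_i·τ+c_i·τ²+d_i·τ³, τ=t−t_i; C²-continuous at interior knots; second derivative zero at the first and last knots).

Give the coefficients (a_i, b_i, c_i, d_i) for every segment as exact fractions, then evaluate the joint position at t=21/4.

  seg 0: a=-3 b=-958/933 c=0 d=647/8397
  seg 1: a=-4 b=983/933 c=647/933 d=-1058/8397
  seg 2: a=2 b=1691/933 c=-137/311 d=-347/933
  seg 3: a=3 b=-172/933 c=-484/311 d=605/1866
  seg 4: a=-1 b=-2350/933 c=121/311 d=-121/1866
S(21/4) = 4439/9952

Δ: Δ0=-1/3, Δ1=2, Δ2=1, Δ3=-2, Δ4=-2
row 1: diag=12, rhs=14; c'=1/4, d'=7/6
row 2: denom=8−3·1/4=29/4; d'=(-6−3·7/6)/(29/4)=-38/29
row 3: denom=6−1·4/29=170/29; d'=(-18−1·-38/29)/(170/29)=-242/85
row 4: denom=8−2·29/85=622/85; d'=(0−2·-242/85)/(622/85)=242/311
back: M4=242/311
back: M3=-242/85−29/85·242/311=-968/311
back: M2=-38/29−4/29·-968/311=-274/311
back: M1=7/6−1/4·-274/311=1294/933
M: M0=0, M1=1294/933, M2=-274/311, M3=-968/311, M4=242/311, M5=0
seg 0: a=-3, c=M0/2=0, d=(M1−M0)/(6·3)=647/8397, b=Δ0−h0·(2M0+M1)/6=-958/933
seg 1: a=-4, c=M1/2=647/933, d=(M2−M1)/(6·3)=-1058/8397, b=Δ1−h1·(2M1+M2)/6=983/933
seg 2: a=2, c=M2/2=-137/311, d=(M3−M2)/(6·1)=-347/933, b=Δ2−h2·(2M2+M3)/6=1691/933
seg 3: a=3, c=M3/2=-484/311, d=(M4−M3)/(6·2)=605/1866, b=Δ3−h3·(2M3+M4)/6=-172/933
seg 4: a=-1, c=M4/2=121/311, d=(M5−M4)/(6·2)=-121/1866, b=Δ4−h4·(2M4+M5)/6=-2350/933
t_q=21/4 → seg 1, τ=9/4; S=-4+983/933·τ+647/933·τ²+-1058/8397·τ³=4439/9952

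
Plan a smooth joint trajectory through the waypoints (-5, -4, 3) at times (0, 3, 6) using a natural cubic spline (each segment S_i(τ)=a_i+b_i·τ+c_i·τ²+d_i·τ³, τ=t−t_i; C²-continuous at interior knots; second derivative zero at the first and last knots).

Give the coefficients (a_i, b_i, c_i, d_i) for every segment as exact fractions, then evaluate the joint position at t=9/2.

Δ: Δ0=1/3, Δ1=7/3
row 1: diag=12, rhs=12; c'=1/4, d'=1
back: M1=1
M: M0=0, M1=1, M2=0
seg 0: a=-5, c=M0/2=0, d=(M1−M0)/(6·3)=1/18, b=Δ0−h0·(2M0+M1)/6=-1/6
seg 1: a=-4, c=M1/2=1/2, d=(M2−M1)/(6·3)=-1/18, b=Δ1−h1·(2M1+M2)/6=4/3
t_q=9/2 → seg 1, τ=3/2; S=-4+4/3·τ+1/2·τ²+-1/18·τ³=-17/16

  seg 0: a=-5 b=-1/6 c=0 d=1/18
  seg 1: a=-4 b=4/3 c=1/2 d=-1/18
S(9/2) = -17/16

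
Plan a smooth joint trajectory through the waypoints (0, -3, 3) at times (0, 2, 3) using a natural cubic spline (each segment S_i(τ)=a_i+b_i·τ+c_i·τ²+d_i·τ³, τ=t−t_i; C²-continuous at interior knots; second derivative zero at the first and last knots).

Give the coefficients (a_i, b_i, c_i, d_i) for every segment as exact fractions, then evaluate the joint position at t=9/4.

  seg 0: a=0 b=-4 c=0 d=5/8
  seg 1: a=-3 b=7/2 c=15/4 d=-5/4
S(9/4) = -489/256

Δ: Δ0=-3/2, Δ1=6
row 1: diag=6, rhs=45; c'=1/6, d'=15/2
back: M1=15/2
M: M0=0, M1=15/2, M2=0
seg 0: a=0, c=M0/2=0, d=(M1−M0)/(6·2)=5/8, b=Δ0−h0·(2M0+M1)/6=-4
seg 1: a=-3, c=M1/2=15/4, d=(M2−M1)/(6·1)=-5/4, b=Δ1−h1·(2M1+M2)/6=7/2
t_q=9/4 → seg 1, τ=1/4; S=-3+7/2·τ+15/4·τ²+-5/4·τ³=-489/256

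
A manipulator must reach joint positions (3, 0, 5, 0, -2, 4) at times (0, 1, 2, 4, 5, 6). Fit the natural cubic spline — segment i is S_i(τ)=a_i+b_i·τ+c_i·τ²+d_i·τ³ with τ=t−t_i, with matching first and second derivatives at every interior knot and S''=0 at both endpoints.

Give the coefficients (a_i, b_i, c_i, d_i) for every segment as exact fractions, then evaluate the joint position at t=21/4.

  seg 0: a=3 b=-5063/930 c=0 d=2273/930
  seg 1: a=0 b=878/465 c=2273/310 d=-785/186
  seg 2: a=5 b=3619/930 c=-826/155 d=16/15
  seg 3: a=0 b=-4301/930 c=166/155 d=289/186
  seg 4: a=-2 b=1013/465 c=1777/310 d=-1777/930
S(21/4) = -22359/19840

Δ: Δ0=-3, Δ1=5, Δ2=-5/2, Δ3=-2, Δ4=6
row 1: diag=4, rhs=48; c'=1/4, d'=12
row 2: denom=6−1·1/4=23/4; d'=(-45−1·12)/(23/4)=-228/23
row 3: denom=6−2·8/23=122/23; d'=(3−2·-228/23)/(122/23)=525/122
row 4: denom=4−1·23/122=465/122; d'=(48−1·525/122)/(465/122)=1777/155
back: M4=1777/155
back: M3=525/122−23/122·1777/155=332/155
back: M2=-228/23−8/23·332/155=-1652/155
back: M1=12−1/4·-1652/155=2273/155
M: M0=0, M1=2273/155, M2=-1652/155, M3=332/155, M4=1777/155, M5=0
seg 0: a=3, c=M0/2=0, d=(M1−M0)/(6·1)=2273/930, b=Δ0−h0·(2M0+M1)/6=-5063/930
seg 1: a=0, c=M1/2=2273/310, d=(M2−M1)/(6·1)=-785/186, b=Δ1−h1·(2M1+M2)/6=878/465
seg 2: a=5, c=M2/2=-826/155, d=(M3−M2)/(6·2)=16/15, b=Δ2−h2·(2M2+M3)/6=3619/930
seg 3: a=0, c=M3/2=166/155, d=(M4−M3)/(6·1)=289/186, b=Δ3−h3·(2M3+M4)/6=-4301/930
seg 4: a=-2, c=M4/2=1777/310, d=(M5−M4)/(6·1)=-1777/930, b=Δ4−h4·(2M4+M5)/6=1013/465
t_q=21/4 → seg 4, τ=1/4; S=-2+1013/465·τ+1777/310·τ²+-1777/930·τ³=-22359/19840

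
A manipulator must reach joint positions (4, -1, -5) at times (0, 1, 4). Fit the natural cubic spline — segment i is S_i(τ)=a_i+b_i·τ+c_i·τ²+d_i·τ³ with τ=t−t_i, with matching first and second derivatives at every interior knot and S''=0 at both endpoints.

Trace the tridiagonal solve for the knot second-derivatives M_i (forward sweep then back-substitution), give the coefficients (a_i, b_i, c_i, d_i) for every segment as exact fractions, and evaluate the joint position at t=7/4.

  seg 0: a=4 b=-131/24 c=0 d=11/24
  seg 1: a=-1 b=-49/12 c=11/8 d=-11/72
S(7/4) = -1717/512

Δ: Δ0=-5, Δ1=-4/3
row 1: diag=8, rhs=22; c'=3/8, d'=11/4
back: M1=11/4
M: M0=0, M1=11/4, M2=0
seg 0: a=4, c=M0/2=0, d=(M1−M0)/(6·1)=11/24, b=Δ0−h0·(2M0+M1)/6=-131/24
seg 1: a=-1, c=M1/2=11/8, d=(M2−M1)/(6·3)=-11/72, b=Δ1−h1·(2M1+M2)/6=-49/12
t_q=7/4 → seg 1, τ=3/4; S=-1+-49/12·τ+11/8·τ²+-11/72·τ³=-1717/512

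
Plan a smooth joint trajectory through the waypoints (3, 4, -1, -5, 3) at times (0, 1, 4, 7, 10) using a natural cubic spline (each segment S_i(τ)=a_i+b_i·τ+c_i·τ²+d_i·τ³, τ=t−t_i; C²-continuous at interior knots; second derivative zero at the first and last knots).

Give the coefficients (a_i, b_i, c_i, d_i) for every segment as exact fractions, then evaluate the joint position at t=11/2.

Δ: Δ0=1, Δ1=-5/3, Δ2=-4/3, Δ3=8/3
row 1: diag=8, rhs=-16; c'=3/8, d'=-2
row 2: denom=12−3·3/8=87/8; d'=(2−3·-2)/(87/8)=64/87
row 3: denom=12−3·8/29=324/29; d'=(24−3·64/87)/(324/29)=158/81
back: M3=158/81
back: M2=64/87−8/29·158/81=16/81
back: M1=-2−3/8·16/81=-56/27
M: M0=0, M1=-56/27, M2=16/81, M3=158/81, M4=0
seg 0: a=3, c=M0/2=0, d=(M1−M0)/(6·1)=-28/81, b=Δ0−h0·(2M0+M1)/6=109/81
seg 1: a=4, c=M1/2=-28/27, d=(M2−M1)/(6·3)=92/729, b=Δ1−h1·(2M1+M2)/6=25/81
seg 2: a=-1, c=M2/2=8/81, d=(M3−M2)/(6·3)=71/729, b=Δ2−h2·(2M2+M3)/6=-203/81
seg 3: a=-5, c=M3/2=79/81, d=(M4−M3)/(6·3)=-79/729, b=Δ3−h3·(2M3+M4)/6=58/81
t_q=11/2 → seg 2, τ=3/2; S=-1+-203/81·τ+8/81·τ²+71/729·τ³=-101/24

  seg 0: a=3 b=109/81 c=0 d=-28/81
  seg 1: a=4 b=25/81 c=-28/27 d=92/729
  seg 2: a=-1 b=-203/81 c=8/81 d=71/729
  seg 3: a=-5 b=58/81 c=79/81 d=-79/729
S(11/2) = -101/24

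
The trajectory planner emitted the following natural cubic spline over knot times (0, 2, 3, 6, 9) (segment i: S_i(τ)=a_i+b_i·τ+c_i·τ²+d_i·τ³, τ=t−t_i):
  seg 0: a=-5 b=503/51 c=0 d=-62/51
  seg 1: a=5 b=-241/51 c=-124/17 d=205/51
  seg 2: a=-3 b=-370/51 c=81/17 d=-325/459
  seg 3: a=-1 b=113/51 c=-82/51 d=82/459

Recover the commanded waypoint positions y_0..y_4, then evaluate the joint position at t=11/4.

y_0 = S_0(0) = a_0 = -5
y_1 = S_1(0) = a_1 = 5
y_2 = S_2(0) = a_2 = -3
y_3 = S_3(0) = a_3 = -1
y_4 = S_3(3) = -4
t_q=11/4 is in segment 1 (τ=3/4); S_1(τ)=-1035/1088

y_0=-5 y_1=5 y_2=-3 y_3=-1 y_4=-4
S(11/4) = -1035/1088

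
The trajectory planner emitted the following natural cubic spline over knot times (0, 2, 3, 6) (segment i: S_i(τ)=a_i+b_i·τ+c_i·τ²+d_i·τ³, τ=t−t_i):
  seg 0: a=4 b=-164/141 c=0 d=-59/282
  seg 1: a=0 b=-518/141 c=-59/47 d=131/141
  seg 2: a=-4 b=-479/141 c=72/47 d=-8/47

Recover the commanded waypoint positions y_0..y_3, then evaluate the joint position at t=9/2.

y_0 = S_0(0) = a_0 = 4
y_1 = S_1(0) = a_1 = 0
y_2 = S_2(0) = a_2 = -4
y_3 = S_2(3) = -5
t_q=9/2 is in segment 2 (τ=3/2); S_2(τ)=-585/94

y_0=4 y_1=0 y_2=-4 y_3=-5
S(9/2) = -585/94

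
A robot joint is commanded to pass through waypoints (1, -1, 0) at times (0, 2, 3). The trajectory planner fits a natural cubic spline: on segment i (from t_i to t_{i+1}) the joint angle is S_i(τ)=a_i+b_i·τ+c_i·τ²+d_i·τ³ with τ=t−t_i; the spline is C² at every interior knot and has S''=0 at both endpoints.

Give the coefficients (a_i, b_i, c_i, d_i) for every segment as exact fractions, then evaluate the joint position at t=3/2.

  seg 0: a=1 b=-5/3 c=0 d=1/6
  seg 1: a=-1 b=1/3 c=1 d=-1/3
S(3/2) = -15/16

Δ: Δ0=-1, Δ1=1
row 1: diag=6, rhs=12; c'=1/6, d'=2
back: M1=2
M: M0=0, M1=2, M2=0
seg 0: a=1, c=M0/2=0, d=(M1−M0)/(6·2)=1/6, b=Δ0−h0·(2M0+M1)/6=-5/3
seg 1: a=-1, c=M1/2=1, d=(M2−M1)/(6·1)=-1/3, b=Δ1−h1·(2M1+M2)/6=1/3
t_q=3/2 → seg 0, τ=3/2; S=1+-5/3·τ+0·τ²+1/6·τ³=-15/16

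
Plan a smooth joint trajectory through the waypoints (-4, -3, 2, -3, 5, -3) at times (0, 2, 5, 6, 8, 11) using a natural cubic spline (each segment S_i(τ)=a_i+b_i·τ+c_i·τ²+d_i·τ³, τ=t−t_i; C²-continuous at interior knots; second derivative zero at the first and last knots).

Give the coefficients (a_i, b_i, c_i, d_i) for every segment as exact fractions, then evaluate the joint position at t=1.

  seg 0: a=-4 b=-162/323 c=0 d=647/2584
  seg 1: a=-3 b=1617/646 c=1941/1292 d=-20711/34884
  seg 2: a=2 b=-343/76 c=-3722/969 d=13001/3876
  seg 3: a=-3 b=-4133/1938 c=24115/3876 d=-6115/3876
  seg 4: a=5 b=2469/646 c=-12575/3876 d=12575/34884
S(1) = -10985/2584

Δ: Δ0=1/2, Δ1=5/3, Δ2=-5, Δ3=4, Δ4=-8/3
row 1: diag=10, rhs=7; c'=3/10, d'=7/10
row 2: denom=8−3·3/10=71/10; d'=(-40−3·7/10)/(71/10)=-421/71
row 3: denom=6−1·10/71=416/71; d'=(54−1·-421/71)/(416/71)=4255/416
row 4: denom=10−2·71/208=969/104; d'=(-40−2·4255/416)/(969/104)=-12575/1938
back: M4=-12575/1938
back: M3=4255/416−71/208·-12575/1938=24115/1938
back: M2=-421/71−10/71·24115/1938=-7444/969
back: M1=7/10−3/10·-7444/969=1941/646
M: M0=0, M1=1941/646, M2=-7444/969, M3=24115/1938, M4=-12575/1938, M5=0
seg 0: a=-4, c=M0/2=0, d=(M1−M0)/(6·2)=647/2584, b=Δ0−h0·(2M0+M1)/6=-162/323
seg 1: a=-3, c=M1/2=1941/1292, d=(M2−M1)/(6·3)=-20711/34884, b=Δ1−h1·(2M1+M2)/6=1617/646
seg 2: a=2, c=M2/2=-3722/969, d=(M3−M2)/(6·1)=13001/3876, b=Δ2−h2·(2M2+M3)/6=-343/76
seg 3: a=-3, c=M3/2=24115/3876, d=(M4−M3)/(6·2)=-6115/3876, b=Δ3−h3·(2M3+M4)/6=-4133/1938
seg 4: a=5, c=M4/2=-12575/3876, d=(M5−M4)/(6·3)=12575/34884, b=Δ4−h4·(2M4+M5)/6=2469/646
t_q=1 → seg 0, τ=1; S=-4+-162/323·τ+0·τ²+647/2584·τ³=-10985/2584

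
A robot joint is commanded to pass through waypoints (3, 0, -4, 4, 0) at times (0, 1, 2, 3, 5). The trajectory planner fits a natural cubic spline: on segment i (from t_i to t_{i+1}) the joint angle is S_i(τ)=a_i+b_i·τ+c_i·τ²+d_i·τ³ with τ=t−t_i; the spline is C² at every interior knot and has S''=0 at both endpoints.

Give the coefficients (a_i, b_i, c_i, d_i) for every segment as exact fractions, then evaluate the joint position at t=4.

Δ: Δ0=-3, Δ1=-4, Δ2=8, Δ3=-2
row 1: diag=4, rhs=-6; c'=1/4, d'=-3/2
row 2: denom=4−1·1/4=15/4; d'=(72−1·-3/2)/(15/4)=98/5
row 3: denom=6−1·4/15=86/15; d'=(-60−1·98/5)/(86/15)=-597/43
back: M3=-597/43
back: M2=98/5−4/15·-597/43=1002/43
back: M1=-3/2−1/4·1002/43=-315/43
M: M0=0, M1=-315/43, M2=1002/43, M3=-597/43, M4=0
seg 0: a=3, c=M0/2=0, d=(M1−M0)/(6·1)=-105/86, b=Δ0−h0·(2M0+M1)/6=-153/86
seg 1: a=0, c=M1/2=-315/86, d=(M2−M1)/(6·1)=439/86, b=Δ1−h1·(2M1+M2)/6=-234/43
seg 2: a=-4, c=M2/2=501/43, d=(M3−M2)/(6·1)=-533/86, b=Δ2−h2·(2M2+M3)/6=219/86
seg 3: a=4, c=M3/2=-597/86, d=(M4−M3)/(6·2)=199/172, b=Δ3−h3·(2M3+M4)/6=312/43
t_q=4 → seg 3, τ=1; S=4+312/43·τ+-597/86·τ²+199/172·τ³=941/172

  seg 0: a=3 b=-153/86 c=0 d=-105/86
  seg 1: a=0 b=-234/43 c=-315/86 d=439/86
  seg 2: a=-4 b=219/86 c=501/43 d=-533/86
  seg 3: a=4 b=312/43 c=-597/86 d=199/172
S(4) = 941/172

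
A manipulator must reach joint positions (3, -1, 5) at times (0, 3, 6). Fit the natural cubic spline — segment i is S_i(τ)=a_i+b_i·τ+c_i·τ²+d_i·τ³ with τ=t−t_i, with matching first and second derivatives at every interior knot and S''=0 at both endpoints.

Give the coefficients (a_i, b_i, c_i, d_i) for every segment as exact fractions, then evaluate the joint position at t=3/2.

  seg 0: a=3 b=-13/6 c=0 d=5/54
  seg 1: a=-1 b=1/3 c=5/6 d=-5/54
S(3/2) = 1/16

Δ: Δ0=-4/3, Δ1=2
row 1: diag=12, rhs=20; c'=1/4, d'=5/3
back: M1=5/3
M: M0=0, M1=5/3, M2=0
seg 0: a=3, c=M0/2=0, d=(M1−M0)/(6·3)=5/54, b=Δ0−h0·(2M0+M1)/6=-13/6
seg 1: a=-1, c=M1/2=5/6, d=(M2−M1)/(6·3)=-5/54, b=Δ1−h1·(2M1+M2)/6=1/3
t_q=3/2 → seg 0, τ=3/2; S=3+-13/6·τ+0·τ²+5/54·τ³=1/16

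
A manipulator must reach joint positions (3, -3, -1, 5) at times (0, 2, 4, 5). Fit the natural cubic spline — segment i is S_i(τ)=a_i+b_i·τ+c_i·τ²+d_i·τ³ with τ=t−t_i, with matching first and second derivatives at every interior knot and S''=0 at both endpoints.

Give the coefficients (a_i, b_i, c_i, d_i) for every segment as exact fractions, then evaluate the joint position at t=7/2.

Δ: Δ0=-3, Δ1=1, Δ2=6
row 1: diag=8, rhs=24; c'=1/4, d'=3
row 2: denom=6−2·1/4=11/2; d'=(30−2·3)/(11/2)=48/11
back: M2=48/11
back: M1=3−1/4·48/11=21/11
M: M0=0, M1=21/11, M2=48/11, M3=0
seg 0: a=3, c=M0/2=0, d=(M1−M0)/(6·2)=7/44, b=Δ0−h0·(2M0+M1)/6=-40/11
seg 1: a=-3, c=M1/2=21/22, d=(M2−M1)/(6·2)=9/44, b=Δ1−h1·(2M1+M2)/6=-19/11
seg 2: a=-1, c=M2/2=24/11, d=(M3−M2)/(6·1)=-8/11, b=Δ2−h2·(2M2+M3)/6=50/11
t_q=7/2 → seg 1, τ=3/2; S=-3+-19/11·τ+21/22·τ²+9/44·τ³=-969/352

  seg 0: a=3 b=-40/11 c=0 d=7/44
  seg 1: a=-3 b=-19/11 c=21/22 d=9/44
  seg 2: a=-1 b=50/11 c=24/11 d=-8/11
S(7/2) = -969/352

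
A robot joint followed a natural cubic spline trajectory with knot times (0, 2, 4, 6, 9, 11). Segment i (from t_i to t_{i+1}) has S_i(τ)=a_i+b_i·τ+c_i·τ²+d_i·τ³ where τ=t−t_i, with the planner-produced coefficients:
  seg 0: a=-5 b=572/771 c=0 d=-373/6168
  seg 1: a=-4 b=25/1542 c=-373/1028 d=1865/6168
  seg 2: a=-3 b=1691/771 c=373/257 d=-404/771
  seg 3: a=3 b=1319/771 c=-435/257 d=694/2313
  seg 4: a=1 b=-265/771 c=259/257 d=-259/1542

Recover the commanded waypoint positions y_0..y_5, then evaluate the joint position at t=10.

y_0=-5 y_1=-4 y_2=-3 y_3=3 y_4=1 y_5=3
S(10) = 769/514

y_0 = S_0(0) = a_0 = -5
y_1 = S_1(0) = a_1 = -4
y_2 = S_2(0) = a_2 = -3
y_3 = S_3(0) = a_3 = 3
y_4 = S_4(0) = a_4 = 1
y_5 = S_4(2) = 3
t_q=10 is in segment 4 (τ=1); S_4(τ)=769/514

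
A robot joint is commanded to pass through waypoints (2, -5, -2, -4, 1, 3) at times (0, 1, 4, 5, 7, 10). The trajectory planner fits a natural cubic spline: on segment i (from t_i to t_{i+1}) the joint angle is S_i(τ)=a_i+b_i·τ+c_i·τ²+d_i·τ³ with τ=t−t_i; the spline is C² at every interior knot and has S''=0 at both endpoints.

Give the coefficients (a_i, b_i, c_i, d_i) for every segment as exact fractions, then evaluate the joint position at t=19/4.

Δ: Δ0=-7, Δ1=1, Δ2=-2, Δ3=5/2, Δ4=2/3
row 1: diag=8, rhs=48; c'=3/8, d'=6
row 2: denom=8−3·3/8=55/8; d'=(-18−3·6)/(55/8)=-288/55
row 3: denom=6−1·8/55=322/55; d'=(27−1·-288/55)/(322/55)=1773/322
row 4: denom=10−2·55/161=1500/161; d'=(-11−2·1773/322)/(1500/161)=-886/375
back: M4=-886/375
back: M3=1773/322−55/161·-886/375=947/150
back: M2=-288/55−8/55·947/150=-2308/375
back: M1=6−3/8·-2308/375=2077/250
M: M0=0, M1=2077/250, M2=-2308/375, M3=947/150, M4=-886/375, M5=0
seg 0: a=2, c=M0/2=0, d=(M1−M0)/(6·1)=2077/1500, b=Δ0−h0·(2M0+M1)/6=-12577/1500
seg 1: a=-5, c=M1/2=2077/500, d=(M2−M1)/(6·3)=-10847/13500, b=Δ1−h1·(2M1+M2)/6=-3173/750
seg 2: a=-2, c=M2/2=-1154/375, d=(M3−M2)/(6·1)=1039/500, b=Δ2−h2·(2M2+M3)/6=-1501/1500
seg 3: a=-4, c=M3/2=947/300, d=(M4−M3)/(6·2)=-723/1000, b=Δ3−h3·(2M3+M4)/6=-691/750
seg 4: a=1, c=M4/2=-443/375, d=(M5−M4)/(6·3)=443/3375, b=Δ4−h4·(2M4+M5)/6=1136/375
t_q=19/4 → seg 2, τ=3/4; S=-2+-1501/1500·τ+-1154/375·τ²+1039/500·τ³=-23071/6400

  seg 0: a=2 b=-12577/1500 c=0 d=2077/1500
  seg 1: a=-5 b=-3173/750 c=2077/500 d=-10847/13500
  seg 2: a=-2 b=-1501/1500 c=-1154/375 d=1039/500
  seg 3: a=-4 b=-691/750 c=947/300 d=-723/1000
  seg 4: a=1 b=1136/375 c=-443/375 d=443/3375
S(19/4) = -23071/6400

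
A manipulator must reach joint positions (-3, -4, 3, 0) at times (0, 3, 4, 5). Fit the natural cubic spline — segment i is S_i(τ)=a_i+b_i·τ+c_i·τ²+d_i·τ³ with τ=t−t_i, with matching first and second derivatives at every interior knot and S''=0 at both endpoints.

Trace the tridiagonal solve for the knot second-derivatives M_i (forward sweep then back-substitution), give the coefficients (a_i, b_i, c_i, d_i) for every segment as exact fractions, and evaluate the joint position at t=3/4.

  seg 0: a=-3 b=-385/93 c=0 d=118/279
  seg 1: a=-4 b=677/93 c=118/31 d=-380/93
  seg 2: a=3 b=245/93 c=-262/31 d=262/93
S(3/4) = -5879/992

Δ: Δ0=-1/3, Δ1=7, Δ2=-3
row 1: diag=8, rhs=44; c'=1/8, d'=11/2
row 2: denom=4−1·1/8=31/8; d'=(-60−1·11/2)/(31/8)=-524/31
back: M2=-524/31
back: M1=11/2−1/8·-524/31=236/31
M: M0=0, M1=236/31, M2=-524/31, M3=0
seg 0: a=-3, c=M0/2=0, d=(M1−M0)/(6·3)=118/279, b=Δ0−h0·(2M0+M1)/6=-385/93
seg 1: a=-4, c=M1/2=118/31, d=(M2−M1)/(6·1)=-380/93, b=Δ1−h1·(2M1+M2)/6=677/93
seg 2: a=3, c=M2/2=-262/31, d=(M3−M2)/(6·1)=262/93, b=Δ2−h2·(2M2+M3)/6=245/93
t_q=3/4 → seg 0, τ=3/4; S=-3+-385/93·τ+0·τ²+118/279·τ³=-5879/992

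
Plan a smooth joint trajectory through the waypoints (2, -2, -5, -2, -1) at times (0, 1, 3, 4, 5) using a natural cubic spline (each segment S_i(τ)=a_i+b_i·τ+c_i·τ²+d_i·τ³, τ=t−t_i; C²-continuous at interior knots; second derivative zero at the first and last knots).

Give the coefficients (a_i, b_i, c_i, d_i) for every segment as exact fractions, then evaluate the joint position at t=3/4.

Δ: Δ0=-4, Δ1=-3/2, Δ2=3, Δ3=1
row 1: diag=6, rhs=15; c'=1/3, d'=5/2
row 2: denom=6−2·1/3=16/3; d'=(27−2·5/2)/(16/3)=33/8
row 3: denom=4−1·3/16=61/16; d'=(-12−1·33/8)/(61/16)=-258/61
back: M3=-258/61
back: M2=33/8−3/16·-258/61=300/61
back: M1=5/2−1/3·300/61=105/122
M: M0=0, M1=105/122, M2=300/61, M3=-258/61, M4=0
seg 0: a=2, c=M0/2=0, d=(M1−M0)/(6·1)=35/244, b=Δ0−h0·(2M0+M1)/6=-1011/244
seg 1: a=-2, c=M1/2=105/244, d=(M2−M1)/(6·2)=165/488, b=Δ1−h1·(2M1+M2)/6=-453/122
seg 2: a=-5, c=M2/2=150/61, d=(M3−M2)/(6·1)=-93/61, b=Δ2−h2·(2M2+M3)/6=126/61
seg 3: a=-2, c=M3/2=-129/61, d=(M4−M3)/(6·1)=43/61, b=Δ3−h3·(2M3+M4)/6=147/61
t_q=3/4 → seg 0, τ=3/4; S=2+-1011/244·τ+0·τ²+35/244·τ³=-16351/15616

  seg 0: a=2 b=-1011/244 c=0 d=35/244
  seg 1: a=-2 b=-453/122 c=105/244 d=165/488
  seg 2: a=-5 b=126/61 c=150/61 d=-93/61
  seg 3: a=-2 b=147/61 c=-129/61 d=43/61
S(3/4) = -16351/15616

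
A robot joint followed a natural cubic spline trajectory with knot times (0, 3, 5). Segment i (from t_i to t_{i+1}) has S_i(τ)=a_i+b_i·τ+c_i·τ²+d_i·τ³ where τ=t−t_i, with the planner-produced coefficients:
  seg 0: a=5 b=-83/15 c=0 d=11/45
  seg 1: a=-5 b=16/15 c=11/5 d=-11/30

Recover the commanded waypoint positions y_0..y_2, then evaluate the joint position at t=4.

y_0 = S_0(0) = a_0 = 5
y_1 = S_1(0) = a_1 = -5
y_2 = S_1(2) = 3
t_q=4 is in segment 1 (τ=1); S_1(τ)=-21/10

y_0=5 y_1=-5 y_2=3
S(4) = -21/10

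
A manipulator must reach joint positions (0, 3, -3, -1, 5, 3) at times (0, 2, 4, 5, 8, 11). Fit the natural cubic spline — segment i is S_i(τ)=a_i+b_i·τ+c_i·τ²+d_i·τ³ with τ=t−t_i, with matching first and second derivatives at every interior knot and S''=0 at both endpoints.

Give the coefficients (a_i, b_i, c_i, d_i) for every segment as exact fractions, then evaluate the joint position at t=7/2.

Δ: Δ0=3/2, Δ1=-3, Δ2=2, Δ3=2, Δ4=-2/3
row 1: diag=8, rhs=-27; c'=1/4, d'=-27/8
row 2: denom=6−2·1/4=11/2; d'=(30−2·-27/8)/(11/2)=147/22
row 3: denom=8−1·2/11=86/11; d'=(0−1·147/22)/(86/11)=-147/172
row 4: denom=12−3·33/86=933/86; d'=(-16−3·-147/172)/(933/86)=-2311/1866
back: M4=-2311/1866
back: M3=-147/172−33/86·-2311/1866=-118/311
back: M2=147/22−2/11·-118/311=4199/622
back: M1=-27/8−1/4·4199/622=-3149/622
M: M0=0, M1=-3149/622, M2=4199/622, M3=-118/311, M4=-2311/1866, M5=0
seg 0: a=0, c=M0/2=0, d=(M1−M0)/(6·2)=-3149/7464, b=Δ0−h0·(2M0+M1)/6=2974/933
seg 1: a=3, c=M1/2=-3149/1244, d=(M2−M1)/(6·2)=1837/1866, b=Δ1−h1·(2M1+M2)/6=-3499/1866
seg 2: a=-3, c=M2/2=4199/1244, d=(M3−M2)/(6·1)=-4435/3732, b=Δ2−h2·(2M2+M3)/6=-349/1866
seg 3: a=-1, c=M3/2=-59/311, d=(M4−M3)/(6·3)=-1603/33588, b=Δ3−h3·(2M3+M4)/6=11191/3732
seg 4: a=5, c=M4/2=-2311/3732, d=(M5−M4)/(6·3)=2311/33588, b=Δ4−h4·(2M4+M5)/6=1067/1866
t_q=7/2 → seg 1, τ=3/2; S=3+-3499/1866·τ+-3149/1244·τ²+1837/1866·τ³=-2719/1244

  seg 0: a=0 b=2974/933 c=0 d=-3149/7464
  seg 1: a=3 b=-3499/1866 c=-3149/1244 d=1837/1866
  seg 2: a=-3 b=-349/1866 c=4199/1244 d=-4435/3732
  seg 3: a=-1 b=11191/3732 c=-59/311 d=-1603/33588
  seg 4: a=5 b=1067/1866 c=-2311/3732 d=2311/33588
S(7/2) = -2719/1244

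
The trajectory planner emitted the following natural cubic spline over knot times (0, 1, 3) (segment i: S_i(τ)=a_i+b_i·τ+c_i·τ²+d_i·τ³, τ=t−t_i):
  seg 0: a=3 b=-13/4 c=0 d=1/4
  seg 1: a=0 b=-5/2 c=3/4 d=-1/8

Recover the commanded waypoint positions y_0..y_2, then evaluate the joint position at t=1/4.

y_0 = S_0(0) = a_0 = 3
y_1 = S_1(0) = a_1 = 0
y_2 = S_1(2) = -3
t_q=1/4 is in segment 0 (τ=1/4); S_0(τ)=561/256

y_0=3 y_1=0 y_2=-3
S(1/4) = 561/256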